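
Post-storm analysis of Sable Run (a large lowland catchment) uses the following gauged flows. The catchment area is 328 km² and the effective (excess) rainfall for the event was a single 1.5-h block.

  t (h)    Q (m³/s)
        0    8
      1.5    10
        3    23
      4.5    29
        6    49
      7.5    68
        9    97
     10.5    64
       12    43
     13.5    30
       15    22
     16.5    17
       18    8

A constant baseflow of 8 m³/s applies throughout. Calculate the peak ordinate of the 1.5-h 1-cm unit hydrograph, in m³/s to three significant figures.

Direct runoff: 0.0, 2.0, 15.0, 21.0, 41.0, 60.0, 89.0, 56.0, 35.0, 22.0, 14.0, 9.0, 0.0 m³/s; ΣQ_DR = 364.0 m³/s, peak = 89.0 m³/s.
Runoff depth d = ΣQ_DR·Δt / A = 364.0 × 5400 / (328 km²) = 5.993 mm.
The 1-cm UH is the DRH scaled by (10 mm)/d, so U_p = 89.0 × 10/5.993 = 149 m³/s.

U_p ≈ 149 m³/s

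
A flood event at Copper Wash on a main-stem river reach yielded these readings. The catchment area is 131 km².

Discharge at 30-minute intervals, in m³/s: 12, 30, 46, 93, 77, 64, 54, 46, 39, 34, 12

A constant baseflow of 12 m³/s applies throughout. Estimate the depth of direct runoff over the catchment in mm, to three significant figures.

Direct runoff: 0.0, 18.0, 34.0, 81.0, 65.0, 52.0, 42.0, 34.0, 27.0, 22.0, 0.0 m³/s; ΣQ_DR = 375.0 m³/s.
V = ΣQ_DR · Δt = 375.0 × 1800 s = 6.750 × 10^5 m³.
Over A = 131 km², depth = V / A = 5.15 mm.

d ≈ 5.15 mm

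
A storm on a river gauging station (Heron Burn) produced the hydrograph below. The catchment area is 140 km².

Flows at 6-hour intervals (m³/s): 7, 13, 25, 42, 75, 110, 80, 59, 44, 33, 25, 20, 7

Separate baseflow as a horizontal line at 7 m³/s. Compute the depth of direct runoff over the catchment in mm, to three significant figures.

d ≈ 69.3 mm

Direct runoff: 0.0, 6.0, 18.0, 35.0, 68.0, 103.0, 73.0, 52.0, 37.0, 26.0, 18.0, 13.0, 0.0 m³/s; ΣQ_DR = 449.0 m³/s.
V = ΣQ_DR · Δt = 449.0 × 21600 s = 9.698 × 10^6 m³.
Over A = 140 km², depth = V / A = 69.3 mm.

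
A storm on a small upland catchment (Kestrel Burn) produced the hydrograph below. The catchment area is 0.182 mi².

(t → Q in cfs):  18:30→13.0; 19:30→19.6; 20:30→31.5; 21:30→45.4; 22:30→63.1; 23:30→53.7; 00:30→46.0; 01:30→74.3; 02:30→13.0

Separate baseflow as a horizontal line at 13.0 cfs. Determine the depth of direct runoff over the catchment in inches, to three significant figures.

Direct runoff: 0.0, 6.6, 18.5, 32.4, 50.1, 40.7, 33.0, 61.3, 0.0 cfs; ΣQ_DR = 242.6 cfs.
V = ΣQ_DR · Δt = 242.6 × 3600 s = 8.734 × 10^5 ft³.
Over A = 0.182 mi², depth = V / A = 2.07 in.

d ≈ 2.07 in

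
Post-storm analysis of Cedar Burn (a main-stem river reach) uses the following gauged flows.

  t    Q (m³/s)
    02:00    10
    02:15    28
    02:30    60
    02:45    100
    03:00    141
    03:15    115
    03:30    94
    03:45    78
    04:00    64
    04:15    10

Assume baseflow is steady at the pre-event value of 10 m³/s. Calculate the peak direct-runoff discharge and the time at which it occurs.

Subtracting baseflow gives direct-runoff ordinates: 0.0, 18.0, 50.0, 90.0, 131.0, 105.0, 84.0, 68.0, 54.0, 0.0 m³/s.
The maximum is 131.0 m³/s, occurring at the reading for t = 03:00.

Q_p = 131.0 m³/s at t = 03:00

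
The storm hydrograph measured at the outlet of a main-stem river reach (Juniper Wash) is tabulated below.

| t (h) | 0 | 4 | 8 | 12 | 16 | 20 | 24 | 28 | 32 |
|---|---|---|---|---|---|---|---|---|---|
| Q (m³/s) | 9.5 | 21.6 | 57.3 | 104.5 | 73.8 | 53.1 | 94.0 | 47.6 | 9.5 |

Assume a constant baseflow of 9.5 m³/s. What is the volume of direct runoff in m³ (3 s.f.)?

V ≈ 5.55 × 10^6 m³

Direct-runoff ordinates (Q − Q_b): 0.0, 12.1, 47.8, 95.0, 64.3, 43.6, 84.5, 38.1, 0.0 m³/s.
ΣQ_DR = 385.4 m³/s.
With Δt = 4 h = 14400 s, V = ΣQ_DR · Δt = 385.4 × 14400 = 5.55 × 10^6 m³.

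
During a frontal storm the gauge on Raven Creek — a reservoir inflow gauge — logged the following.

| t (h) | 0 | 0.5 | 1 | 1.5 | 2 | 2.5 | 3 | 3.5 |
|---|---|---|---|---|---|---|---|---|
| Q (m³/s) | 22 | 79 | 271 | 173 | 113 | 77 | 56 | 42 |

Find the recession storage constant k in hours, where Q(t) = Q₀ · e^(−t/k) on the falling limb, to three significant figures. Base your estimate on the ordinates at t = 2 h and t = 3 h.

k ≈ 1.42 h

On the falling limb, Q drops from 113 to 56 m³/s between t = 2 h and t = 3 h (Δt = 1 h).
k = −Δt / ln(Q₂/Q₁) = −1 / ln(56/113) = 1.42 h.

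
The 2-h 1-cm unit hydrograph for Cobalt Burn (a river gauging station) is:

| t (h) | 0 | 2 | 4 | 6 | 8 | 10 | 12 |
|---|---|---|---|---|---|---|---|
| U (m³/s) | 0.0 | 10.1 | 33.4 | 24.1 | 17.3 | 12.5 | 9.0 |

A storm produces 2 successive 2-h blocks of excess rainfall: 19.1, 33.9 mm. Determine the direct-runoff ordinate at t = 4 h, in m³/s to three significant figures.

By discrete convolution, Q_j = Σ (P_i / 10 mm) · U_{j−i}.
At t = 4 h (j=2): Q = (19.1/10)·33.4 + (33.9/10)·10.1 = 98.0 m³/s.

Q ≈ 98.0 m³/s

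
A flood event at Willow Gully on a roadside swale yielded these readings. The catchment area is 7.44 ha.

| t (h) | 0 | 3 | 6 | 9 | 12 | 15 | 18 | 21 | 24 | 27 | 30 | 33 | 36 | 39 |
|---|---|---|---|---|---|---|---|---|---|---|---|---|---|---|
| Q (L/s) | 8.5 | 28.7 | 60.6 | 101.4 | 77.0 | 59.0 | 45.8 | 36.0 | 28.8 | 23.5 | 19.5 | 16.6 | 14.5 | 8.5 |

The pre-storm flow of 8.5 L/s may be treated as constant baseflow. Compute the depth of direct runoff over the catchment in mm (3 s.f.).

Direct runoff: 0.0, 20.2, 52.1, 92.9, 68.5, 50.5, 37.3, 27.5, 20.3, 15.0, 11.0, 8.1, 6.0, 0.0 L/s; ΣQ_DR = 409.4 L/s.
V = ΣQ_DR · Δt = 409.4 × 10800 s = 4.422 × 10^6 L.
Over A = 7.44 ha, depth = V / A = 59.4 mm.

d ≈ 59.4 mm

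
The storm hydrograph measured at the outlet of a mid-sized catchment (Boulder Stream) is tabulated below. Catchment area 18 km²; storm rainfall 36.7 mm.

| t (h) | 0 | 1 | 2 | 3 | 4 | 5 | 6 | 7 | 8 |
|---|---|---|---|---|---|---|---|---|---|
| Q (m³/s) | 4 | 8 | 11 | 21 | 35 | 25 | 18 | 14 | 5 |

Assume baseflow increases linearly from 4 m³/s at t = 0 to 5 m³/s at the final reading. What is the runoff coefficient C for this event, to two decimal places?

C ≈ 0.55

ΣQ_DR = 100.5 m³/s; V = ΣQ_DR·Δt = 3.618 × 10^5 m³.
Runoff depth d = V / A = 20.10 mm.
C = d / P = 20.10 / 36.7 = 0.55.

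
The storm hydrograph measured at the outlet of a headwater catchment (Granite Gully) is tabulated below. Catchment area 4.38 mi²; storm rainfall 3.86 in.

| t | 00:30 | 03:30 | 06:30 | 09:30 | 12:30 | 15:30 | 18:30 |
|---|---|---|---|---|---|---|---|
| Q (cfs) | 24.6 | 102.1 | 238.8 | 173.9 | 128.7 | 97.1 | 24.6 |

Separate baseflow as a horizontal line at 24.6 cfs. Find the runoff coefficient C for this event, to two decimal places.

ΣQ_DR = 617.6 cfs; V = ΣQ_DR·Δt = 6.670 × 10^6 ft³.
Runoff depth d = V / A = 0.6555 in.
C = d / P = 0.6555 / 3.86 = 0.17.

C ≈ 0.17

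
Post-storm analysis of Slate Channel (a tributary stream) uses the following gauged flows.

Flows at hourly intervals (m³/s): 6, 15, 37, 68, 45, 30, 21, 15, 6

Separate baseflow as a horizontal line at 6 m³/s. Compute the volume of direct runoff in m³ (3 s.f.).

V ≈ 6.80 × 10^5 m³

Direct-runoff ordinates (Q − Q_b): 0.0, 9.0, 31.0, 62.0, 39.0, 24.0, 15.0, 9.0, 0.0 m³/s.
ΣQ_DR = 189.0 m³/s.
With Δt = 1 h = 3600 s, V = ΣQ_DR · Δt = 189.0 × 3600 = 6.80 × 10^5 m³.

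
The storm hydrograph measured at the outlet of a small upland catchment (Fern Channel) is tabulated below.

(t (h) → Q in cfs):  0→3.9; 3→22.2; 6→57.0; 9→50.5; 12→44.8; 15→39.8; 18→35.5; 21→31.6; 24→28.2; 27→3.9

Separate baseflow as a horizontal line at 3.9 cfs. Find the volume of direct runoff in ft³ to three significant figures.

Direct-runoff ordinates (Q − Q_b): 0.0, 18.3, 53.1, 46.6, 40.9, 35.9, 31.6, 27.7, 24.3, 0.0 cfs.
ΣQ_DR = 278.4 cfs.
With Δt = 3 h = 10800 s, V = ΣQ_DR · Δt = 278.4 × 10800 = 3.01 × 10^6 ft³.

V ≈ 3.01 × 10^6 ft³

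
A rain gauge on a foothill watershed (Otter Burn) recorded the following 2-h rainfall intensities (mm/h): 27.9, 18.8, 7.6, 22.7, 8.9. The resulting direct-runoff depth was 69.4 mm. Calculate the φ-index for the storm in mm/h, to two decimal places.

Only the 3 blocks with intensity above φ contribute runoff: 27.9, 18.8, 22.7 mm/h.
Σ(I−φ)·Δt = d  ⇒  (27.9+18.8+22.7 − 3φ)·2 = 69.4
φ = (69.40 − 69.4/2) / 3 = 11.57 mm/h.

φ ≈ 11.57 mm/h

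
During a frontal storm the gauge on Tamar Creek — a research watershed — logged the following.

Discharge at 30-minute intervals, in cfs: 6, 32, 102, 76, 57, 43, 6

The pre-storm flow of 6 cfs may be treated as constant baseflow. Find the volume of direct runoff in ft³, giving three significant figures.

Direct-runoff ordinates (Q − Q_b): 0.0, 26.0, 96.0, 70.0, 51.0, 37.0, 0.0 cfs.
ΣQ_DR = 280.0 cfs.
With Δt = 0.5 h = 1800 s, V = ΣQ_DR · Δt = 280.0 × 1800 = 5.04 × 10^5 ft³.

V ≈ 5.04 × 10^5 ft³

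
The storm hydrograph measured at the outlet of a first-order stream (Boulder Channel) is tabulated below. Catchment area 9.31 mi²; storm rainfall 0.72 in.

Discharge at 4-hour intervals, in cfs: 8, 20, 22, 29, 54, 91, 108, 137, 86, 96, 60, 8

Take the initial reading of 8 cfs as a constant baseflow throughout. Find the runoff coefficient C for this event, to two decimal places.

ΣQ_DR = 623.0 cfs; V = ΣQ_DR·Δt = 8.971 × 10^6 ft³.
Runoff depth d = V / A = 0.4148 in.
C = d / P = 0.4148 / 0.72 = 0.58.

C ≈ 0.58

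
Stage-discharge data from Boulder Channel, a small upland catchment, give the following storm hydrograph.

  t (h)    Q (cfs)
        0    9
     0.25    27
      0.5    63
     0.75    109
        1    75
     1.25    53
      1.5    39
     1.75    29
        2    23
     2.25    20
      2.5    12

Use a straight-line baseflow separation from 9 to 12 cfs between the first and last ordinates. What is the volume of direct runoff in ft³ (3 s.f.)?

V ≈ 3.09 × 10^5 ft³

Direct-runoff ordinates (Q − Q_b): 0.00, 17.70, 53.40, 99.10, 64.80, 42.50, 28.20, 17.90, 11.60, 8.30, 0.00 cfs.
ΣQ_DR = 343.5 cfs.
With Δt = 0.25 h = 900 s, V = ΣQ_DR · Δt = 343.5 × 900 = 3.09 × 10^5 ft³.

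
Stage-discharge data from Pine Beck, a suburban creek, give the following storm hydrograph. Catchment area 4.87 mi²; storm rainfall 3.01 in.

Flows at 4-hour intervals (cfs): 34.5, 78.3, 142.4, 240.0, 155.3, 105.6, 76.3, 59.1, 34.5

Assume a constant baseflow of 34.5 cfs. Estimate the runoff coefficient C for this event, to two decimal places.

C ≈ 0.26

ΣQ_DR = 615.5 cfs; V = ΣQ_DR·Δt = 8.863 × 10^6 ft³.
Runoff depth d = V / A = 0.7834 in.
C = d / P = 0.7834 / 3.01 = 0.26.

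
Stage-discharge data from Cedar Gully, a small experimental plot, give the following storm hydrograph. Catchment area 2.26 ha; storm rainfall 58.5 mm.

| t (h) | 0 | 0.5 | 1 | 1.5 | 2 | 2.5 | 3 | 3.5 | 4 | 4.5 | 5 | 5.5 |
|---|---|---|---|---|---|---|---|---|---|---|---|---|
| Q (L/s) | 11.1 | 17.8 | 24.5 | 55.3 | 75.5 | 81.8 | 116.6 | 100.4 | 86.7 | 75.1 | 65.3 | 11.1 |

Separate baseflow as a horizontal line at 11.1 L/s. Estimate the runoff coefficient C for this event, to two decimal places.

C ≈ 0.80

ΣQ_DR = 588.0 L/s; V = ΣQ_DR·Δt = 1.058 × 10^6 L.
Runoff depth d = V / A = 46.83 mm.
C = d / P = 46.83 / 58.5 = 0.80.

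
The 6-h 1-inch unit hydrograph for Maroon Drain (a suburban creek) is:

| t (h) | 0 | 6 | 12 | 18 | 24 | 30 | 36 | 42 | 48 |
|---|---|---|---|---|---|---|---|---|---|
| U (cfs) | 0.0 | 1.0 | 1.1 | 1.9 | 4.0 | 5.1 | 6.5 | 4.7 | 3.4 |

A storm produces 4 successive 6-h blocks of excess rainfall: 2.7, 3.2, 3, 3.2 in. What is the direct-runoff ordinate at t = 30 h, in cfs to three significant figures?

Q ≈ 35.8 cfs

By discrete convolution, Q_j = Σ (P_i / 1 in) · U_{j−i}.
At t = 30 h (j=5): Q = (2.7/1)·5.1 + (3.2/1)·4.0 + (3/1)·1.9 + (3.2/1)·1.1 = 35.8 cfs.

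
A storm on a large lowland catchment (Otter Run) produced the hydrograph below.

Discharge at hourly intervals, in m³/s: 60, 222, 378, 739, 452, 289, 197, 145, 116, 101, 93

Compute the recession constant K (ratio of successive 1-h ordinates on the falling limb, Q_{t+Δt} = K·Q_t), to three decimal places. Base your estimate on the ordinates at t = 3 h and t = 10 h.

Using the recession-limb readings at t = 3 h and t = 10 h: Q falls from 739 to 93 m³/s over 7 intervals.
K = (Q₂/Q₁)^(1/7) = (93/739)^(1/7) = 0.744.

K ≈ 0.744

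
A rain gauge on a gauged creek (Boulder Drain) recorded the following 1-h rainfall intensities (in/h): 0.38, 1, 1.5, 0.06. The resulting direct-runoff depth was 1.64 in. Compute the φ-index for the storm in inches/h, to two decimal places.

φ ≈ 0.43 in/h

Only the 2 blocks with intensity above φ contribute runoff: 1, 1.5 in/h.
Σ(I−φ)·Δt = d  ⇒  (1+1.5 − 2φ)·1 = 1.64
φ = (2.500 − 1.64/1) / 2 = 0.43 in/h.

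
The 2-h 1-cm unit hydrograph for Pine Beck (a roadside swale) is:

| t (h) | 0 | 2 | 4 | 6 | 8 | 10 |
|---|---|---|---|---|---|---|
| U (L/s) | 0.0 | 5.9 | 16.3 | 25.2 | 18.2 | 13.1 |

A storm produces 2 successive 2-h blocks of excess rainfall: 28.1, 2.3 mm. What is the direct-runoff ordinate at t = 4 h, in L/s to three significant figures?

Q ≈ 47.2 L/s

By discrete convolution, Q_j = Σ (P_i / 10 mm) · U_{j−i}.
At t = 4 h (j=2): Q = (28.1/10)·16.3 + (2.3/10)·5.9 = 47.2 L/s.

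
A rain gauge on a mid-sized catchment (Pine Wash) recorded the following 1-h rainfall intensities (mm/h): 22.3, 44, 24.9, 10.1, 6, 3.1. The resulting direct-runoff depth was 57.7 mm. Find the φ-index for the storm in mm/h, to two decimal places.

φ ≈ 11.17 mm/h

Only the 3 blocks with intensity above φ contribute runoff: 22.3, 44, 24.9 mm/h.
Σ(I−φ)·Δt = d  ⇒  (22.3+44+24.9 − 3φ)·1 = 57.7
φ = (91.20 − 57.7/1) / 3 = 11.17 mm/h.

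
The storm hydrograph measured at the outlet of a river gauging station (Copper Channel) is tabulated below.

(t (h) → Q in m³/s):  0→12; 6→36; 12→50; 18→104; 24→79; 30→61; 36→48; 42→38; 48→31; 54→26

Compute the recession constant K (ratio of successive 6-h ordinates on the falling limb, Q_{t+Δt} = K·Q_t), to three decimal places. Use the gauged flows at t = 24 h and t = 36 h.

Using the recession-limb readings at t = 24 h and t = 36 h: Q falls from 79 to 48 m³/s over 2 intervals.
K = (Q₂/Q₁)^(1/2) = (48/79)^(1/2) = 0.779.

K ≈ 0.779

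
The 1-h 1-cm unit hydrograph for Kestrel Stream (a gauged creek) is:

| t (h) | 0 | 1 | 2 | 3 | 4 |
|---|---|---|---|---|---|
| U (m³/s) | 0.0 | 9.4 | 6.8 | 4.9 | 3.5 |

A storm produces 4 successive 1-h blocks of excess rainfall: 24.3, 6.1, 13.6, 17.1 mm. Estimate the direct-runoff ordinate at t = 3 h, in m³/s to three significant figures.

Q ≈ 28.8 m³/s

By discrete convolution, Q_j = Σ (P_i / 10 mm) · U_{j−i}.
At t = 3 h (j=3): Q = (24.3/10)·4.9 + (6.1/10)·6.8 + (13.6/10)·9.4 + (17.1/10)·0.0 = 28.8 m³/s.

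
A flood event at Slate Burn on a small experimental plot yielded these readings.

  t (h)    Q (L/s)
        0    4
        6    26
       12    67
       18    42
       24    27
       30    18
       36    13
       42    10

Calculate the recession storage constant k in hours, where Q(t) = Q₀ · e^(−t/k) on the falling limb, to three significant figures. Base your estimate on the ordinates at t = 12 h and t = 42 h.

On the falling limb, Q drops from 67 to 10 L/s between t = 12 h and t = 42 h (Δt = 30 h).
k = −Δt / ln(Q₂/Q₁) = −30 / ln(10/67) = 15.8 h.

k ≈ 15.8 h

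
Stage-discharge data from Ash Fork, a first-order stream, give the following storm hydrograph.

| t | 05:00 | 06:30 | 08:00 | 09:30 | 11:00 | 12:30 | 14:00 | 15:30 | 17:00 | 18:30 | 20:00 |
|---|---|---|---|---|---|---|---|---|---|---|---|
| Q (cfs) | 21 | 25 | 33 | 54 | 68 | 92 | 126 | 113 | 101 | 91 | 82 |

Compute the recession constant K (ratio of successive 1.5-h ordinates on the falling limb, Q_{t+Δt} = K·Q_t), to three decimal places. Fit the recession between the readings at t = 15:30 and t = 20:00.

K ≈ 0.899

Using the recession-limb readings at t = 15:30 and t = 20:00: Q falls from 113 to 82 cfs over 3 intervals.
K = (Q₂/Q₁)^(1/3) = (82/113)^(1/3) = 0.899.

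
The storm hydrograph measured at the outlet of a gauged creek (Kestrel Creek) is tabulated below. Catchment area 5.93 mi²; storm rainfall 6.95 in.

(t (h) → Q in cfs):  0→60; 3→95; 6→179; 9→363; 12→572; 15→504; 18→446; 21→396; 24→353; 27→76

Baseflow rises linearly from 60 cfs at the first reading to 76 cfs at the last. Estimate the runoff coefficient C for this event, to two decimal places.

C ≈ 0.27

ΣQ_DR = 2364 cfs; V = ΣQ_DR·Δt = 2.553 × 10^7 ft³.
Runoff depth d = V / A = 1.853 in.
C = d / P = 1.853 / 6.95 = 0.27.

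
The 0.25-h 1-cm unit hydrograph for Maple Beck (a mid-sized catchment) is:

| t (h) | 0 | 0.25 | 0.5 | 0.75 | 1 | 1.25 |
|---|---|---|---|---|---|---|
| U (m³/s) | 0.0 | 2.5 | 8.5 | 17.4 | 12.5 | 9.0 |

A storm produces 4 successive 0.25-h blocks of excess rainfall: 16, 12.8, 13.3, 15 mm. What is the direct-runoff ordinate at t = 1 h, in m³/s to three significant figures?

Q ≈ 57.3 m³/s

By discrete convolution, Q_j = Σ (P_i / 10 mm) · U_{j−i}.
At t = 1 h (j=4): Q = (16/10)·12.5 + (12.8/10)·17.4 + (13.3/10)·8.5 + (15/10)·2.5 = 57.3 m³/s.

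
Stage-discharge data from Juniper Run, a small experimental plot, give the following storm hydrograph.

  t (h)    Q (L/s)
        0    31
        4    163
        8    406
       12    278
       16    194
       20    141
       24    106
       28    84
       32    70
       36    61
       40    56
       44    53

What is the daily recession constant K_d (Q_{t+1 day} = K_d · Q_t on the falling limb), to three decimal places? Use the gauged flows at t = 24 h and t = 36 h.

K_d ≈ 0.331

Between t = 24 h and t = 36 h the flow falls from 106 to 61 L/s over 3×4 h = 12 h.
Per-interval ratio K = (61/106)^(1/3) = 0.8318; K_d = K^(24/4) = 0.331.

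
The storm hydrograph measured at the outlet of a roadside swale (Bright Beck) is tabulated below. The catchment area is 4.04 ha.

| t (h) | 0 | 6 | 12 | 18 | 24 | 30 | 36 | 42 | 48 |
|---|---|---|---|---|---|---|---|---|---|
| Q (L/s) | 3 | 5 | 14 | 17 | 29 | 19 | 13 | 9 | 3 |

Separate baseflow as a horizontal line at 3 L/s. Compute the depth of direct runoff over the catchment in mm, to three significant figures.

Direct runoff: 0.0, 2.0, 11.0, 14.0, 26.0, 16.0, 10.0, 6.0, 0.0 L/s; ΣQ_DR = 85.00 L/s.
V = ΣQ_DR · Δt = 85.00 × 21600 s = 1.836 × 10^6 L.
Over A = 4.04 ha, depth = V / A = 45.4 mm.

d ≈ 45.4 mm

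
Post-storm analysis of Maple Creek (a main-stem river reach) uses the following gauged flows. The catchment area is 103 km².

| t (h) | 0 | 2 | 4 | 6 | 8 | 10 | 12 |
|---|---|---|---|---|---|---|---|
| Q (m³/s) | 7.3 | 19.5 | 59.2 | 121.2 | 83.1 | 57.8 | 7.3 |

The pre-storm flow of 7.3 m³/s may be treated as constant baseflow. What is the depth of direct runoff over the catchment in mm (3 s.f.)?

d ≈ 21.3 mm

Direct runoff: 0.0, 12.2, 51.9, 113.9, 75.8, 50.5, 0.0 m³/s; ΣQ_DR = 304.3 m³/s.
V = ΣQ_DR · Δt = 304.3 × 7200 s = 2.191 × 10^6 m³.
Over A = 103 km², depth = V / A = 21.3 mm.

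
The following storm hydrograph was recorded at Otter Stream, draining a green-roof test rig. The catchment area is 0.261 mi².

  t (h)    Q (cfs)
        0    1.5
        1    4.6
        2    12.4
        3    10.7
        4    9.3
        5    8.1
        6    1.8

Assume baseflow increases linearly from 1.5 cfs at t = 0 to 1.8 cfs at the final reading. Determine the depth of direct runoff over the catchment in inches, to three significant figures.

d ≈ 0.219 in

Direct runoff: 0.00, 3.05, 10.80, 9.05, 7.60, 6.35, 0.00 cfs; ΣQ_DR = 36.85 cfs.
V = ΣQ_DR · Δt = 36.85 × 3600 s = 1.327 × 10^5 ft³.
Over A = 0.261 mi², depth = V / A = 0.219 in.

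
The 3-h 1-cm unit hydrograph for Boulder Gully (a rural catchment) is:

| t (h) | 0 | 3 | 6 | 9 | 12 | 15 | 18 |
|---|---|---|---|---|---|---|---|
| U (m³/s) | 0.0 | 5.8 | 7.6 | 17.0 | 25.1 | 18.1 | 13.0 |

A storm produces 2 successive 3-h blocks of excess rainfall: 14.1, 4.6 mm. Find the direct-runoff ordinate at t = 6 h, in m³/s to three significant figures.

Q ≈ 13.4 m³/s

By discrete convolution, Q_j = Σ (P_i / 10 mm) · U_{j−i}.
At t = 6 h (j=2): Q = (14.1/10)·7.6 + (4.6/10)·5.8 = 13.4 m³/s.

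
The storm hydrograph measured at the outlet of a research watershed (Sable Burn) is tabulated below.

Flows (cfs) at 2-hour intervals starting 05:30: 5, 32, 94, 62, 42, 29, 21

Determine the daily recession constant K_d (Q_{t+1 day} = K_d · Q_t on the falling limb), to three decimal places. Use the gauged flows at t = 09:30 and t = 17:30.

Between t = 09:30 and t = 17:30 the flow falls from 94 to 21 cfs over 4×2 h = 8 h.
Per-interval ratio K = (21/94)^(1/4) = 0.6875; K_d = K^(24/2) = 0.011.

K_d ≈ 0.011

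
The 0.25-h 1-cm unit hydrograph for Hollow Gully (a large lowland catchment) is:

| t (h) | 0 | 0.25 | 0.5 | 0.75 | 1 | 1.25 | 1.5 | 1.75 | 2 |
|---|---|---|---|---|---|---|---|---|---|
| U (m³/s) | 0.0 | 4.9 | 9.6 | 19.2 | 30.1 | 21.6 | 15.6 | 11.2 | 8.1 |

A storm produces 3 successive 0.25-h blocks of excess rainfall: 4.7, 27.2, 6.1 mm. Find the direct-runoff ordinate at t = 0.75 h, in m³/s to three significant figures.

Q ≈ 38.1 m³/s

By discrete convolution, Q_j = Σ (P_i / 10 mm) · U_{j−i}.
At t = 0.75 h (j=3): Q = (4.7/10)·19.2 + (27.2/10)·9.6 + (6.1/10)·4.9 = 38.1 m³/s.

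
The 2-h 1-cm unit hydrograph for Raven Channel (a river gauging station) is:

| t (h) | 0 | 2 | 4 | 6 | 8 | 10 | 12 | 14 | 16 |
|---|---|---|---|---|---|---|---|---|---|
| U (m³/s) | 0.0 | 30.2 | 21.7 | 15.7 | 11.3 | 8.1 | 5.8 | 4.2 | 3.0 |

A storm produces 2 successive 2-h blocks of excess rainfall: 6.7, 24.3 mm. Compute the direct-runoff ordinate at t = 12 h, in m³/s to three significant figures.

Q ≈ 23.6 m³/s

By discrete convolution, Q_j = Σ (P_i / 10 mm) · U_{j−i}.
At t = 12 h (j=6): Q = (6.7/10)·5.8 + (24.3/10)·8.1 = 23.6 m³/s.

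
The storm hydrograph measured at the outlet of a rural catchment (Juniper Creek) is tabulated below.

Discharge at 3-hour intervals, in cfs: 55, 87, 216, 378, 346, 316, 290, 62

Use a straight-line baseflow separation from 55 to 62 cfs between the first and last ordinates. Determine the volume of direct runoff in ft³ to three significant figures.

V ≈ 1.38 × 10^7 ft³

Direct-runoff ordinates (Q − Q_b): 0.00, 31.00, 159.00, 320.00, 287.00, 256.00, 229.00, 0.00 cfs.
ΣQ_DR = 1282 cfs.
With Δt = 3 h = 10800 s, V = ΣQ_DR · Δt = 1282 × 10800 = 1.38 × 10^7 ft³.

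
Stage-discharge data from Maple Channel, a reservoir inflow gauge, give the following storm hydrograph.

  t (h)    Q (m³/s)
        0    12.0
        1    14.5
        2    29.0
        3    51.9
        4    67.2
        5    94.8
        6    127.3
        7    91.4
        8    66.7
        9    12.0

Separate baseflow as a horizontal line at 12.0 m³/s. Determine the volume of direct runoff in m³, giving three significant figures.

Direct-runoff ordinates (Q − Q_b): 0.0, 2.5, 17.0, 39.9, 55.2, 82.8, 115.3, 79.4, 54.7, 0.0 m³/s.
ΣQ_DR = 446.8 m³/s.
With Δt = 1 h = 3600 s, V = ΣQ_DR · Δt = 446.8 × 3600 = 1.61 × 10^6 m³.

V ≈ 1.61 × 10^6 m³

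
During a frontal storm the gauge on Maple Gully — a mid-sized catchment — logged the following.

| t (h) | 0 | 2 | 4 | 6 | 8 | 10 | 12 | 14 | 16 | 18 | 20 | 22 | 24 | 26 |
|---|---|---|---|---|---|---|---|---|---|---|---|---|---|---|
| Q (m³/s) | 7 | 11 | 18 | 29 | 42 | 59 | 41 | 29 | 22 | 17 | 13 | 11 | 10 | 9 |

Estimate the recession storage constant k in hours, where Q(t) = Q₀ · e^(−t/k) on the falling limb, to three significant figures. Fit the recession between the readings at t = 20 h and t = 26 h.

On the falling limb, Q drops from 13 to 9 m³/s between t = 20 h and t = 26 h (Δt = 6 h).
k = −Δt / ln(Q₂/Q₁) = −6 / ln(9/13) = 16.3 h.

k ≈ 16.3 h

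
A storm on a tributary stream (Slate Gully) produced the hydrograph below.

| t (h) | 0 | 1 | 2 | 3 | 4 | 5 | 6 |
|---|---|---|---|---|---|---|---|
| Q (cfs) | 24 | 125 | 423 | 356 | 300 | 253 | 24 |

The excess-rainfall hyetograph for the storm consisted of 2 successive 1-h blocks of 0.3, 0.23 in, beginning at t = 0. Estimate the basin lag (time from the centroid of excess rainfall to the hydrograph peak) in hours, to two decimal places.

t_L ≈ 1.07 h

Centroid of excess rainfall: t_c = Σ P_i·t̄_i / ΣP_i = 0.9340 h (block centres at 0.5, 1.5 h).
Hydrograph peak occurs at t = 2 h, so basin lag t_L = 2 − 0.9340 = 1.07 h.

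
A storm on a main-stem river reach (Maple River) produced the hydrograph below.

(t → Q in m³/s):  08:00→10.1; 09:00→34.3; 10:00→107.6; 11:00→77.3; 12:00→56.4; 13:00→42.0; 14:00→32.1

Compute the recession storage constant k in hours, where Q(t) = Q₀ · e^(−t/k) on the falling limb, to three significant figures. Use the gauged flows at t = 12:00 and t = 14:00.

On the falling limb, Q drops from 56.4 to 32.1 m³/s between t = 12:00 and t = 14:00 (Δt = 2 h).
k = −Δt / ln(Q₂/Q₁) = −2 / ln(32.1/56.4) = 3.55 h.

k ≈ 3.55 h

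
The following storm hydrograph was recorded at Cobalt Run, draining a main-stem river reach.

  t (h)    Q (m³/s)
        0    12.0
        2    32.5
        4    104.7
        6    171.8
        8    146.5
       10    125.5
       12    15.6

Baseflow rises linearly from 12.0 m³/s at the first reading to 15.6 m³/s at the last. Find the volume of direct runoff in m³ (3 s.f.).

V ≈ 3.69 × 10^6 m³

Direct-runoff ordinates (Q − Q_b): 0.00, 19.90, 91.50, 158.00, 132.10, 110.50, 0.00 m³/s.
ΣQ_DR = 512.0 m³/s.
With Δt = 2 h = 7200 s, V = ΣQ_DR · Δt = 512.0 × 7200 = 3.69 × 10^6 m³.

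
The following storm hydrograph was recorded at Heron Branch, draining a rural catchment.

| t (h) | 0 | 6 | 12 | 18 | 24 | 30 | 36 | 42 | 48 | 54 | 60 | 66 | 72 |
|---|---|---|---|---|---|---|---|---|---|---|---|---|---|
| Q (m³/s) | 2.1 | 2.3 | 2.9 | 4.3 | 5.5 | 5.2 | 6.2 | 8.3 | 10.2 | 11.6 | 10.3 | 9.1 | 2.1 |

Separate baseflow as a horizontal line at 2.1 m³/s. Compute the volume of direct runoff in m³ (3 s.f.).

V ≈ 1.14 × 10^6 m³

Direct-runoff ordinates (Q − Q_b): 0.0, 0.2, 0.8, 2.2, 3.4, 3.1, 4.1, 6.2, 8.1, 9.5, 8.2, 7.0, 0.0 m³/s.
ΣQ_DR = 52.80 m³/s.
With Δt = 6 h = 21600 s, V = ΣQ_DR · Δt = 52.80 × 21600 = 1.14 × 10^6 m³.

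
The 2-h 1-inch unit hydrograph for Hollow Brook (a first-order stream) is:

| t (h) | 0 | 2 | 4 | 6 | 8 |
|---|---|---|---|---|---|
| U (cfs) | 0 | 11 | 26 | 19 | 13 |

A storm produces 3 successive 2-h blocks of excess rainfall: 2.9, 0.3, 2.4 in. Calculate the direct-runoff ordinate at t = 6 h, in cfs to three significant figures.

Q ≈ 89.3 cfs

By discrete convolution, Q_j = Σ (P_i / 1 in) · U_{j−i}.
At t = 6 h (j=3): Q = (2.9/1)·19 + (0.3/1)·26 + (2.4/1)·11 = 89.3 cfs.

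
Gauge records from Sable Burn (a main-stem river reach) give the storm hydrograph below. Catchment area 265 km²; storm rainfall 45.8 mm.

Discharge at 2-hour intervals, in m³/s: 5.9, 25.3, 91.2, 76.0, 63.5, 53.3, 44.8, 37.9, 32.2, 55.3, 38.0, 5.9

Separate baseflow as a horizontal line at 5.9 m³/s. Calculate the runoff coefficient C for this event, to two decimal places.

C ≈ 0.27

ΣQ_DR = 458.5 m³/s; V = ΣQ_DR·Δt = 3.301 × 10^6 m³.
Runoff depth d = V / A = 12.46 mm.
C = d / P = 12.46 / 45.8 = 0.27.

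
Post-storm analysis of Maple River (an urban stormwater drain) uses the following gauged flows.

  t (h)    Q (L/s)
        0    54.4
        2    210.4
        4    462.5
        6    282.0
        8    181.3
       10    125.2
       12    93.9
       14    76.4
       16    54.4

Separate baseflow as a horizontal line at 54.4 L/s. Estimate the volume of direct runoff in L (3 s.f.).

Direct-runoff ordinates (Q − Q_b): 0.0, 156.0, 408.1, 227.6, 126.9, 70.8, 39.5, 22.0, 0.0 L/s.
ΣQ_DR = 1051 L/s.
With Δt = 2 h = 7200 s, V = ΣQ_DR · Δt = 1051 × 7200 = 7.57 × 10^6 L.

V ≈ 7.57 × 10^6 L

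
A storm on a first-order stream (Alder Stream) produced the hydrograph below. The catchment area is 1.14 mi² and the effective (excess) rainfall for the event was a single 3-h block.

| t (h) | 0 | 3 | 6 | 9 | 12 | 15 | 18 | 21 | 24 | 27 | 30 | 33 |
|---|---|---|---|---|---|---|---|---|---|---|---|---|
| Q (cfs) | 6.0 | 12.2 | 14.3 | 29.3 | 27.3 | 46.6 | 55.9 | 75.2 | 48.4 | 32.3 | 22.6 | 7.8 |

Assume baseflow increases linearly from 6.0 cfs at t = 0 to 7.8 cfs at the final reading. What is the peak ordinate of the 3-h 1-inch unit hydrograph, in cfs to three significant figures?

U_p ≈ 56.6 cfs

Direct runoff: 0.00, 6.04, 7.97, 22.81, 20.65, 39.78, 48.92, 68.05, 41.09, 24.83, 14.96, 0.00 cfs; ΣQ_DR = 295.1 cfs, peak = 68.05 cfs.
Runoff depth d = ΣQ_DR·Δt / A = 295.1 × 10800 / (1.14 mi²) = 1.203 in.
The 1-inch UH is the DRH scaled by (1 in)/d, so U_p = 68.05 × 1/1.203 = 56.6 cfs.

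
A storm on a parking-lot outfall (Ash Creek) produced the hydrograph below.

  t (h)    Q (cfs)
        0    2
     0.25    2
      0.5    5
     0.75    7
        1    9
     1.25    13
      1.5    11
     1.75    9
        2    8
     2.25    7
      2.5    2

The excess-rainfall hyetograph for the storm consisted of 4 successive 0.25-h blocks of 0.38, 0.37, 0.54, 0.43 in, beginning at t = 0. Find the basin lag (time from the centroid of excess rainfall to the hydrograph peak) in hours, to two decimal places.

Centroid of excess rainfall: t_c = Σ P_i·t̄_i / ΣP_i = 0.5233 h (block centres at 0.125, 0.375, 0.625, 0.875 h).
Hydrograph peak occurs at t = 1.25 h, so basin lag t_L = 1.25 − 0.5233 = 0.73 h.

t_L ≈ 0.73 h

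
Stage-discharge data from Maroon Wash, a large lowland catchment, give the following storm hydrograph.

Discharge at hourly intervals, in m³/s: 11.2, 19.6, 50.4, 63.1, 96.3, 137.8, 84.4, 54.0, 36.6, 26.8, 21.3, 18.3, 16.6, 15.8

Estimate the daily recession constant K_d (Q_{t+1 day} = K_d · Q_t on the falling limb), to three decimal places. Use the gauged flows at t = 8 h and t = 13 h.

Between t = 8 h and t = 13 h the flow falls from 36.6 to 15.8 m³/s over 5×1 h = 5 h.
Per-interval ratio K = (15.8/36.6)^(1/5) = 0.8453; K_d = K^(24/1) = 0.018.

K_d ≈ 0.018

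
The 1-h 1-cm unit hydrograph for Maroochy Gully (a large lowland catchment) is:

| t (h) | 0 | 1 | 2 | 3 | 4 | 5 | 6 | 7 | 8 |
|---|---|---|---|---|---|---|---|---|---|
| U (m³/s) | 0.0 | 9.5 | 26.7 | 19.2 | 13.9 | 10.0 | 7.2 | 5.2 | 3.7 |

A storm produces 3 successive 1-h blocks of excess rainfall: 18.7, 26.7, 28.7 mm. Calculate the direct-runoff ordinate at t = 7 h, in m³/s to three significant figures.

Q ≈ 57.6 m³/s

By discrete convolution, Q_j = Σ (P_i / 10 mm) · U_{j−i}.
At t = 7 h (j=7): Q = (18.7/10)·5.2 + (26.7/10)·7.2 + (28.7/10)·10.0 = 57.6 m³/s.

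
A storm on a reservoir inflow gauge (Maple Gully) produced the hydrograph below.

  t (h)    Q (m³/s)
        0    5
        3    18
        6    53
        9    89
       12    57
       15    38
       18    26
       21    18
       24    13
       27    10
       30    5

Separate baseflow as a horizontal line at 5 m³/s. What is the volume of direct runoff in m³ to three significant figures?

Direct-runoff ordinates (Q − Q_b): 0.0, 13.0, 48.0, 84.0, 52.0, 33.0, 21.0, 13.0, 8.0, 5.0, 0.0 m³/s.
ΣQ_DR = 277.0 m³/s.
With Δt = 3 h = 10800 s, V = ΣQ_DR · Δt = 277.0 × 10800 = 2.99 × 10^6 m³.

V ≈ 2.99 × 10^6 m³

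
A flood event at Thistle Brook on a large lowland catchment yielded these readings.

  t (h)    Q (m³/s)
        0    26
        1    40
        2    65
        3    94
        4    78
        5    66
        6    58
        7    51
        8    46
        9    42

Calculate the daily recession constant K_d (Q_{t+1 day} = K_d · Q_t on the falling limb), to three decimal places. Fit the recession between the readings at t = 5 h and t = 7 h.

Between t = 5 h and t = 7 h the flow falls from 66 to 51 m³/s over 2×1 h = 2 h.
Per-interval ratio K = (51/66)^(1/2) = 0.8790; K_d = K^(24/1) = 0.045.

K_d ≈ 0.045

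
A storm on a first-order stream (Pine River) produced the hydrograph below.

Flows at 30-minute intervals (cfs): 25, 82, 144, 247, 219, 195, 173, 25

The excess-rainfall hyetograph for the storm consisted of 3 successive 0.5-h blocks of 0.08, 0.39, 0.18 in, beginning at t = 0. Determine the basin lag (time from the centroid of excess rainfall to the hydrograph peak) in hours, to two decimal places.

Centroid of excess rainfall: t_c = Σ P_i·t̄_i / ΣP_i = 0.8269 h (block centres at 0.25, 0.75, 1.25 h).
Hydrograph peak occurs at t = 1.5 h, so basin lag t_L = 1.5 − 0.8269 = 0.67 h.

t_L ≈ 0.67 h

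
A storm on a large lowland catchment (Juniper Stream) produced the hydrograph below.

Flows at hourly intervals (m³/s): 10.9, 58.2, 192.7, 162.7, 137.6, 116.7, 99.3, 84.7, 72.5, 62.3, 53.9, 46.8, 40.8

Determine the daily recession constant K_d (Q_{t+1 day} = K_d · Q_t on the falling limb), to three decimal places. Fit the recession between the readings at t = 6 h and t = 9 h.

K_d ≈ 0.024

Between t = 6 h and t = 9 h the flow falls from 99.3 to 62.3 m³/s over 3×1 h = 3 h.
Per-interval ratio K = (62.3/99.3)^(1/3) = 0.8561; K_d = K^(24/1) = 0.024.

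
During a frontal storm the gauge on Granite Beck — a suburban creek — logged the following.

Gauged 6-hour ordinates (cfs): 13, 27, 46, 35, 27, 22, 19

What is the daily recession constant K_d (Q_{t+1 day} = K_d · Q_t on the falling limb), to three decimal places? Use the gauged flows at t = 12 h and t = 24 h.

Between t = 12 h and t = 24 h the flow falls from 46 to 27 cfs over 2×6 h = 12 h.
Per-interval ratio K = (27/46)^(1/2) = 0.7661; K_d = K^(24/6) = 0.345.

K_d ≈ 0.345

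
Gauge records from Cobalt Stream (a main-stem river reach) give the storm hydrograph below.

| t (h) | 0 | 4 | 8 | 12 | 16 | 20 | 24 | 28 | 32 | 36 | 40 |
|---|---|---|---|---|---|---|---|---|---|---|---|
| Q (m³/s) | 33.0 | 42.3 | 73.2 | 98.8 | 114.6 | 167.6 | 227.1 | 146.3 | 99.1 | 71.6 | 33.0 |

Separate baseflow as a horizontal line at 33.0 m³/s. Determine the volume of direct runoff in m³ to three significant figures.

V ≈ 1.07 × 10^7 m³

Direct-runoff ordinates (Q − Q_b): 0.0, 9.3, 40.2, 65.8, 81.6, 134.6, 194.1, 113.3, 66.1, 38.6, 0.0 m³/s.
ΣQ_DR = 743.6 m³/s.
With Δt = 4 h = 14400 s, V = ΣQ_DR · Δt = 743.6 × 14400 = 1.07 × 10^7 m³.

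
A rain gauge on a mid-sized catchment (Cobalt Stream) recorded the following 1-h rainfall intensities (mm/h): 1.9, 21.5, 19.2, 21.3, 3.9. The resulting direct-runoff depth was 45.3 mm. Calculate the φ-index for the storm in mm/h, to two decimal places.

Only the 3 blocks with intensity above φ contribute runoff: 21.5, 19.2, 21.3 mm/h.
Σ(I−φ)·Δt = d  ⇒  (21.5+19.2+21.3 − 3φ)·1 = 45.3
φ = (62.00 − 45.3/1) / 3 = 5.57 mm/h.

φ ≈ 5.57 mm/h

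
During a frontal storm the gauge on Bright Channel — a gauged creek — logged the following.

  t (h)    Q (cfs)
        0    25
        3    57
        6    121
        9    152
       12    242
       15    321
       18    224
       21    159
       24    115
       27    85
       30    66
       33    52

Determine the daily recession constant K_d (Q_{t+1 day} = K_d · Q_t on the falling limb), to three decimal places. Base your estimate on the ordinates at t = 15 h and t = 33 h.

Between t = 15 h and t = 33 h the flow falls from 321 to 52 cfs over 6×3 h = 18 h.
Per-interval ratio K = (52/321)^(1/6) = 0.7383; K_d = K^(24/3) = 0.088.

K_d ≈ 0.088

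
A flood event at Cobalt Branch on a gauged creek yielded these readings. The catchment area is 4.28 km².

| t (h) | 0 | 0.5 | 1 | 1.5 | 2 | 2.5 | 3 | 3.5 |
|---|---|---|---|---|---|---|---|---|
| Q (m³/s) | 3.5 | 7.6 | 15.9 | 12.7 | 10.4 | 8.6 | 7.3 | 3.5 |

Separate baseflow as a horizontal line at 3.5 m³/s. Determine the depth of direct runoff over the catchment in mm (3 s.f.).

Direct runoff: 0.0, 4.1, 12.4, 9.2, 6.9, 5.1, 3.8, 0.0 m³/s; ΣQ_DR = 41.50 m³/s.
V = ΣQ_DR · Δt = 41.50 × 1800 s = 74700 m³.
Over A = 4.28 km², depth = V / A = 17.5 mm.

d ≈ 17.5 mm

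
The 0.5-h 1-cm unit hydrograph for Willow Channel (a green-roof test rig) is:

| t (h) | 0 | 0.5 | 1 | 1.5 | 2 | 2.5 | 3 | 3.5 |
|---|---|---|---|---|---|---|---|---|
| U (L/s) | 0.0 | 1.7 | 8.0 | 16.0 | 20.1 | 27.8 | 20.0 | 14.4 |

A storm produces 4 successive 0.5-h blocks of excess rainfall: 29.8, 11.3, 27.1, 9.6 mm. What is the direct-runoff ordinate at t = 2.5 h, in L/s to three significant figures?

Q ≈ 157 L/s

By discrete convolution, Q_j = Σ (P_i / 10 mm) · U_{j−i}.
At t = 2.5 h (j=5): Q = (29.8/10)·27.8 + (11.3/10)·20.1 + (27.1/10)·16.0 + (9.6/10)·8.0 = 157 L/s.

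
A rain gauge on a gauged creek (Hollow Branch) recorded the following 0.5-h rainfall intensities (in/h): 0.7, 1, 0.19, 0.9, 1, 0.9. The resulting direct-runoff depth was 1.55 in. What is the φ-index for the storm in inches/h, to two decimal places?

Only the 5 blocks with intensity above φ contribute runoff: 0.7, 1, 0.9, 1, 0.9 in/h.
Σ(I−φ)·Δt = d  ⇒  (0.7+1+0.9+1+0.9 − 5φ)·0.5 = 1.55
φ = (4.500 − 1.55/0.5) / 5 = 0.28 in/h.

φ ≈ 0.28 in/h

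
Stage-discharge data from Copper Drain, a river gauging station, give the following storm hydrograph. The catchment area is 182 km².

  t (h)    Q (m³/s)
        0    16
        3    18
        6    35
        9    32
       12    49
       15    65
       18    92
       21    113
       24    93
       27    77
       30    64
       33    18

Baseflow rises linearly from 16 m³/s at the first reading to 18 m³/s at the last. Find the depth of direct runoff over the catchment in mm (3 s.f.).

d ≈ 27.8 mm

Direct runoff: 0.00, 1.82, 18.64, 15.45, 32.27, 48.09, 74.91, 95.73, 75.55, 59.36, 46.18, 0.00 m³/s; ΣQ_DR = 468.0 m³/s.
V = ΣQ_DR · Δt = 468.0 × 10800 s = 5.054 × 10^6 m³.
Over A = 182 km², depth = V / A = 27.8 mm.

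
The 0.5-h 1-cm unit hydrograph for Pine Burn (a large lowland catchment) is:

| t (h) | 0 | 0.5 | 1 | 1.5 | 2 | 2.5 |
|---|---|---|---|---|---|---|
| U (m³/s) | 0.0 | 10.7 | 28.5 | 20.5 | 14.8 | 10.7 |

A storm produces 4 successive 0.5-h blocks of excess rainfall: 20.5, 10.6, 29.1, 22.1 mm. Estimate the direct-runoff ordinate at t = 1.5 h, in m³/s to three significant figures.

By discrete convolution, Q_j = Σ (P_i / 10 mm) · U_{j−i}.
At t = 1.5 h (j=3): Q = (20.5/10)·20.5 + (10.6/10)·28.5 + (29.1/10)·10.7 + (22.1/10)·0.0 = 103 m³/s.

Q ≈ 103 m³/s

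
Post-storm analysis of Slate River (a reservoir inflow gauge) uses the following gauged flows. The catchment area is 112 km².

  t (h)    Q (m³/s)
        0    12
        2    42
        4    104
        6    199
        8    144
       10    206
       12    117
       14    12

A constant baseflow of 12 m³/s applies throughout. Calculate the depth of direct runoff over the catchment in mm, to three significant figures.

d ≈ 47.6 mm

Direct runoff: 0.0, 30.0, 92.0, 187.0, 132.0, 194.0, 105.0, 0.0 m³/s; ΣQ_DR = 740.0 m³/s.
V = ΣQ_DR · Δt = 740.0 × 7200 s = 5.328 × 10^6 m³.
Over A = 112 km², depth = V / A = 47.6 mm.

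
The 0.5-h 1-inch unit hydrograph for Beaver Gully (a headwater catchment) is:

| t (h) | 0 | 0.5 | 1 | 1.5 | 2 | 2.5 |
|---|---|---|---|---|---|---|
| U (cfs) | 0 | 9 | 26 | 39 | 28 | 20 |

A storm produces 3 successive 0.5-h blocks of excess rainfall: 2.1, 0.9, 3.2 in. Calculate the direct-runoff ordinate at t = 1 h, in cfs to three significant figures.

Q ≈ 62.7 cfs

By discrete convolution, Q_j = Σ (P_i / 1 in) · U_{j−i}.
At t = 1 h (j=2): Q = (2.1/1)·26 + (0.9/1)·9 + (3.2/1)·0 = 62.7 cfs.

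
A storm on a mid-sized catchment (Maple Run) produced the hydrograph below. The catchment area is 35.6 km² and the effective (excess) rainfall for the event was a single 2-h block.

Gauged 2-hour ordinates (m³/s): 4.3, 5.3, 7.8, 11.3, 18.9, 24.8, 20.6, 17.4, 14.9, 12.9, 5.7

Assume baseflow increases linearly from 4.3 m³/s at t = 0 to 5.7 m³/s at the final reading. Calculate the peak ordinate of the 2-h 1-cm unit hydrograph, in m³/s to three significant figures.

U_p ≈ 11.0 m³/s

Direct runoff: 0.00, 0.86, 3.22, 6.58, 14.04, 19.80, 15.46, 12.12, 9.48, 7.34, 0.00 m³/s; ΣQ_DR = 88.90 m³/s, peak = 19.80 m³/s.
Runoff depth d = ΣQ_DR·Δt / A = 88.90 × 7200 / (35.6 km²) = 17.98 mm.
The 1-cm UH is the DRH scaled by (10 mm)/d, so U_p = 19.80 × 10/17.98 = 11.0 m³/s.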